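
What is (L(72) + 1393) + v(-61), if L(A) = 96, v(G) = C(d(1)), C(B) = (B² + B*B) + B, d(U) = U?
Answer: 1492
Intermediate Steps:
C(B) = B + 2*B² (C(B) = (B² + B²) + B = 2*B² + B = B + 2*B²)
v(G) = 3 (v(G) = 1*(1 + 2*1) = 1*(1 + 2) = 1*3 = 3)
(L(72) + 1393) + v(-61) = (96 + 1393) + 3 = 1489 + 3 = 1492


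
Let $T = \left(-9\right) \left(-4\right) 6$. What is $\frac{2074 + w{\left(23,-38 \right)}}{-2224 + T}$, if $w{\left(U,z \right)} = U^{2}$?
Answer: $- \frac{2603}{2008} \approx -1.2963$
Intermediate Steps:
$T = 216$ ($T = 36 \cdot 6 = 216$)
$\frac{2074 + w{\left(23,-38 \right)}}{-2224 + T} = \frac{2074 + 23^{2}}{-2224 + 216} = \frac{2074 + 529}{-2008} = 2603 \left(- \frac{1}{2008}\right) = - \frac{2603}{2008}$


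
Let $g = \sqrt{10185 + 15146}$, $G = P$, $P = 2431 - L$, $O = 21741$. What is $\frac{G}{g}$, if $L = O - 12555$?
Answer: $- \frac{6755 \sqrt{25331}}{25331} \approx -42.442$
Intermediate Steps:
$L = 9186$ ($L = 21741 - 12555 = 9186$)
$P = -6755$ ($P = 2431 - 9186 = -6755$)
$G = -6755$
$g = \sqrt{25331} \approx 159.16$
$\frac{G}{g} = - \frac{6755}{\sqrt{25331}} = - 6755 \frac{\sqrt{25331}}{25331} = - \frac{6755 \sqrt{25331}}{25331}$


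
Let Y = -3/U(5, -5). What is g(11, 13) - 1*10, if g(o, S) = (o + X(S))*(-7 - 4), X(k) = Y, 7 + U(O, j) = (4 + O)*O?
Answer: -4945/38 ≈ -130.13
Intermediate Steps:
U(O, j) = -7 + O*(4 + O) (U(O, j) = -7 + (4 + O)*O = -7 + O*(4 + O))
Y = -3/38 (Y = -3/(-7 + 5² + 4*5) = -3/(-7 + 25 + 20) = -3/38 ≈ -0.078947)
X(k) = -3/38
g(o, S) = 33/38 - 11*o (g(o, S) = (o - 3/38)*(-7 - 4) = (-3/38 + o)*(-11) = 33/38 - 11*o)
g(11, 13) - 1*10 = (33/38 - 11*11) - 1*10 = (33/38 - 121) - 10 = -4565/38 - 10 = -4945/38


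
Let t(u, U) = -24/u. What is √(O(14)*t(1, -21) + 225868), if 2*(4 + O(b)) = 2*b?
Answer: 2*√56407 ≈ 475.00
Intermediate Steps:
O(b) = -4 + b (O(b) = -4 + (2*b)/2 = -4 + b)
√(O(14)*t(1, -21) + 225868) = √((-4 + 14)*(-24/1) + 225868) = √(10*(-24*1) + 225868) = √(10*(-24) + 225868) = √(-240 + 225868) = √225628 = 2*√56407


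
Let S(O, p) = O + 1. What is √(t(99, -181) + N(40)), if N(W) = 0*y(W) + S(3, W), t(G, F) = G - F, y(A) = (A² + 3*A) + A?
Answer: 2*√71 ≈ 16.852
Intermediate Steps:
y(A) = A² + 4*A
S(O, p) = 1 + O
N(W) = 4 (N(W) = 0*(W*(4 + W)) + (1 + 3) = 0 + 4 = 4)
√(t(99, -181) + N(40)) = √((99 - 1*(-181)) + 4) = √((99 + 181) + 4) = √(280 + 4) = √284 = 2*√71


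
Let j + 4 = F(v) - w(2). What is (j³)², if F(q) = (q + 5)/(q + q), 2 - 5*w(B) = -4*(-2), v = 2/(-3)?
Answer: 3138428376721/64000000 ≈ 49038.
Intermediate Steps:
v = -⅔ (v = 2*(-⅓) = -⅔ ≈ -0.66667)
w(B) = -6/5 (w(B) = ⅖ - (-4)*(-2)/5 = ⅖ - ⅕*8 = ⅖ - 8/5 = -6/5)
F(q) = (5 + q)/(2*q) (F(q) = (5 + q)/((2*q)) = (5 + q)*(1/(2*q)) = (5 + q)/(2*q))
j = -121/20 (j = -4 + ((5 - ⅔)/(2*(-⅔)) - 1*(-6/5)) = -4 + ((½)*(-3/2)*(13/3) + 6/5) = -4 + (-13/4 + 6/5) = -4 - 41/20 = -121/20 ≈ -6.0500)
(j³)² = ((-121/20)³)² = (-1771561/8000)² = 3138428376721/64000000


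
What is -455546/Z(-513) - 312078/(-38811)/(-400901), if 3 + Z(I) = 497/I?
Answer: 606024699183314645/5279812449266 ≈ 1.1478e+5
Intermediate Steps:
Z(I) = -3 + 497/I
-455546/Z(-513) - 312078/(-38811)/(-400901) = -455546/(-3 + 497/(-513)) - 312078/(-38811)/(-400901) = -455546/(-3 + 497*(-1/513)) - 312078*(-1/38811)*(-1/400901) = -455546/(-3 - 497/513) + (104026/12937)*(-1/400901) = -455546/(-2036/513) - 104026/5186456237 = -455546*(-513/2036) - 104026/5186456237 = 116847549/1018 - 104026/5186456237 = 606024699183314645/5279812449266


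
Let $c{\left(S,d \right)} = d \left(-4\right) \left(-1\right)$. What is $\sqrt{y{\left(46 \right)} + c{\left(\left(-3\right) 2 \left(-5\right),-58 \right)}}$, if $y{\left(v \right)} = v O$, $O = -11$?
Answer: $3 i \sqrt{82} \approx 27.166 i$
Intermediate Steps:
$c{\left(S,d \right)} = 4 d$ ($c{\left(S,d \right)} = - 4 d \left(-1\right) = 4 d$)
$y{\left(v \right)} = - 11 v$ ($y{\left(v \right)} = v \left(-11\right) = - 11 v$)
$\sqrt{y{\left(46 \right)} + c{\left(\left(-3\right) 2 \left(-5\right),-58 \right)}} = \sqrt{\left(-11\right) 46 + 4 \left(-58\right)} = \sqrt{-506 - 232} = \sqrt{-738} = 3 i \sqrt{82}$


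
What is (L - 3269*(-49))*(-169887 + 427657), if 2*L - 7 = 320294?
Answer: 82571850755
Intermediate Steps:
L = 320301/2 (L = 7/2 + (½)*320294 = 7/2 + 160147 = 320301/2 ≈ 1.6015e+5)
(L - 3269*(-49))*(-169887 + 427657) = (320301/2 - 3269*(-49))*(-169887 + 427657) = (320301/2 + 160181)*257770 = (640663/2)*257770 = 82571850755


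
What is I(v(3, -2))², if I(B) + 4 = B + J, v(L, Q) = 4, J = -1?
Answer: 1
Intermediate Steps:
I(B) = -5 + B (I(B) = -4 + (B - 1) = -4 + (-1 + B) = -5 + B)
I(v(3, -2))² = (-5 + 4)² = (-1)² = 1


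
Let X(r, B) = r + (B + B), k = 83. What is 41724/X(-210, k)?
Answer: -10431/11 ≈ -948.27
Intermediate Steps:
X(r, B) = r + 2*B
41724/X(-210, k) = 41724/(-210 + 2*83) = 41724/(-210 + 166) = 41724/(-44) = 41724*(-1/44) = -10431/11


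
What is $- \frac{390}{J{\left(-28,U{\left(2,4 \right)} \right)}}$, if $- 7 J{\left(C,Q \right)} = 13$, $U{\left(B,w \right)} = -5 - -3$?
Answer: $210$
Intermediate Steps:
$U{\left(B,w \right)} = -2$ ($U{\left(B,w \right)} = -5 + 3 = -2$)
$J{\left(C,Q \right)} = - \frac{13}{7}$ ($J{\left(C,Q \right)} = \left(- \frac{1}{7}\right) 13 = - \frac{13}{7}$)
$- \frac{390}{J{\left(-28,U{\left(2,4 \right)} \right)}} = - \frac{390}{- \frac{13}{7}} = \left(-390\right) \left(- \frac{7}{13}\right) = 210$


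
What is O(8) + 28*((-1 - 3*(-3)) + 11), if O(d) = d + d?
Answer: 548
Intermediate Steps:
O(d) = 2*d
O(8) + 28*((-1 - 3*(-3)) + 11) = 2*8 + 28*((-1 - 3*(-3)) + 11) = 16 + 28*((-1 + 9) + 11) = 16 + 28*(8 + 11) = 16 + 28*19 = 16 + 532 = 548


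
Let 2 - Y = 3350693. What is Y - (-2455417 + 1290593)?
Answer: -2185867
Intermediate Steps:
Y = -3350691 (Y = 2 - 1*3350693 = 2 - 3350693 = -3350691)
Y - (-2455417 + 1290593) = -3350691 - (-2455417 + 1290593) = -3350691 - 1*(-1164824) = -3350691 + 1164824 = -2185867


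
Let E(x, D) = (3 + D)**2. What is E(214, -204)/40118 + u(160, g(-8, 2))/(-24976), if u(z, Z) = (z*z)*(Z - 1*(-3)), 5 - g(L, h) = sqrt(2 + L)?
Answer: -450444439/62624198 + 1600*I*sqrt(6)/1561 ≈ -7.1928 + 2.5107*I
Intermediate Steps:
g(L, h) = 5 - sqrt(2 + L)
u(z, Z) = z**2*(3 + Z) (u(z, Z) = z**2*(Z + 3) = z**2*(3 + Z))
E(214, -204)/40118 + u(160, g(-8, 2))/(-24976) = (3 - 204)**2/40118 + (160**2*(3 + (5 - sqrt(2 - 8))))/(-24976) = (-201)**2*(1/40118) + (25600*(3 + (5 - sqrt(-6))))*(-1/24976) = 40401*(1/40118) + (25600*(3 + (5 - I*sqrt(6))))*(-1/24976) = 40401/40118 + (25600*(3 + (5 - I*sqrt(6))))*(-1/24976) = 40401/40118 + (25600*(8 - I*sqrt(6)))*(-1/24976) = 40401/40118 + (204800 - 25600*I*sqrt(6))*(-1/24976) = 40401/40118 + (-12800/1561 + 1600*I*sqrt(6)/1561) = -450444439/62624198 + 1600*I*sqrt(6)/1561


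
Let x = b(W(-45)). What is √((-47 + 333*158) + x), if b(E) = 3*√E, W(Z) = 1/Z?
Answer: √(1314175 + 5*I*√5)/5 ≈ 229.27 + 0.00097528*I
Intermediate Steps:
x = I*√5/5 (x = 3*√(1/(-45)) = 3*√(-1/45) = 3*(I*√5/15) = I*√5/5 ≈ 0.44721*I)
√((-47 + 333*158) + x) = √((-47 + 333*158) + I*√5/5) = √((-47 + 52614) + I*√5/5) = √(52567 + I*√5/5)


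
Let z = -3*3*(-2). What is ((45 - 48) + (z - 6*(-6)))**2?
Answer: 2601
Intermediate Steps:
z = 18 (z = -9*(-2) = 18)
((45 - 48) + (z - 6*(-6)))**2 = ((45 - 48) + (18 - 6*(-6)))**2 = (-3 + (18 + 36))**2 = (-3 + 54)**2 = 51**2 = 2601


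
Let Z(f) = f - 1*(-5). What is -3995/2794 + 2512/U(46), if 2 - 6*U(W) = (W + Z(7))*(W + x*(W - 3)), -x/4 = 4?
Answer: -53327321/52021486 ≈ -1.0251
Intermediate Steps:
x = -16 (x = -4*4 = -16)
Z(f) = 5 + f (Z(f) = f + 5 = 5 + f)
U(W) = ⅓ - (12 + W)*(48 - 15*W)/6 (U(W) = ⅓ - (W + (5 + 7))*(W - 16*(W - 3))/6 = ⅓ - (W + 12)*(W - 16*(-3 + W))/6 = ⅓ - (12 + W)*(W + (48 - 16*W))/6 = ⅓ - (12 + W)*(48 - 15*W)/6)
-3995/2794 + 2512/U(46) = -3995/2794 + 2512/(-287/3 + 22*46 + (5/2)*46²) = -3995*1/2794 + 2512/(-287/3 + 1012 + (5/2)*2116) = -3995/2794 + 2512/(-287/3 + 1012 + 5290) = -3995/2794 + 2512/(18619/3) = -3995/2794 + 2512*(3/18619) = -3995/2794 + 7536/18619 = -53327321/52021486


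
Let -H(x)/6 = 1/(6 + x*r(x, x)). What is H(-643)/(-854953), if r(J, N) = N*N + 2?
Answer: -2/75762796327537 ≈ -2.6398e-14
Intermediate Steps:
r(J, N) = 2 + N**2 (r(J, N) = N**2 + 2 = 2 + N**2)
H(x) = -6/(6 + x*(2 + x**2))
H(-643)/(-854953) = -6/(6 - 643*(2 + (-643)**2))/(-854953) = -6/(6 - 643*(2 + 413449))*(-1/854953) = -6/(6 - 643*413451)*(-1/854953) = -6/(6 - 265848993)*(-1/854953) = -6/(-265848987)*(-1/854953) = -6*(-1/265848987)*(-1/854953) = (2/88616329)*(-1/854953) = -2/75762796327537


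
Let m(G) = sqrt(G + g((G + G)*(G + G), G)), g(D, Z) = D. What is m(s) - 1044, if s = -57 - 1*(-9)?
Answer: -1044 + 4*sqrt(573) ≈ -948.25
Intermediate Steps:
s = -48 (s = -57 + 9 = -48)
m(G) = sqrt(G + 4*G**2) (m(G) = sqrt(G + (G + G)*(G + G)) = sqrt(G + (2*G)*(2*G)) = sqrt(G + 4*G**2))
m(s) - 1044 = sqrt(-48*(1 + 4*(-48))) - 1044 = sqrt(-48*(1 - 192)) - 1044 = sqrt(-48*(-191)) - 1044 = sqrt(9168) - 1044 = 4*sqrt(573) - 1044 = -1044 + 4*sqrt(573)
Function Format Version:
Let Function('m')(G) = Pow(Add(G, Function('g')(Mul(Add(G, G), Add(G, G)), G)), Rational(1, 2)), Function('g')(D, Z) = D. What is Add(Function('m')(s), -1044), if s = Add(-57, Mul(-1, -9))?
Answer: Add(-1044, Mul(4, Pow(573, Rational(1, 2)))) ≈ -948.25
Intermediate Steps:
s = -48 (s = Add(-57, 9) = -48)
Function('m')(G) = Pow(Add(G, Mul(4, Pow(G, 2))), Rational(1, 2)) (Function('m')(G) = Pow(Add(G, Mul(Add(G, G), Add(G, G))), Rational(1, 2)) = Pow(Add(G, Mul(Mul(2, G), Mul(2, G))), Rational(1, 2)) = Pow(Add(G, Mul(4, Pow(G, 2))), Rational(1, 2)))
Add(Function('m')(s), -1044) = Add(Pow(Mul(-48, Add(1, Mul(4, -48))), Rational(1, 2)), -1044) = Add(Pow(Mul(-48, Add(1, -192)), Rational(1, 2)), -1044) = Add(Pow(Mul(-48, -191), Rational(1, 2)), -1044) = Add(Pow(9168, Rational(1, 2)), -1044) = Add(Mul(4, Pow(573, Rational(1, 2))), -1044) = Add(-1044, Mul(4, Pow(573, Rational(1, 2))))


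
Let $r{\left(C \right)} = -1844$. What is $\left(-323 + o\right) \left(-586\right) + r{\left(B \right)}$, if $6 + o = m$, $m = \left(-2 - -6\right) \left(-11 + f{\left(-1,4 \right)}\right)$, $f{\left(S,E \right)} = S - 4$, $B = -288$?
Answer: $228454$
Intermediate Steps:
$f{\left(S,E \right)} = -4 + S$
$m = -64$ ($m = \left(-2 - -6\right) \left(-11 - 5\right) = \left(-2 + 6\right) \left(-11 - 5\right) = 4 \left(-16\right) = -64$)
$o = -70$ ($o = -6 - 64 = -70$)
$\left(-323 + o\right) \left(-586\right) + r{\left(B \right)} = \left(-323 - 70\right) \left(-586\right) - 1844 = \left(-393\right) \left(-586\right) - 1844 = 230298 - 1844 = 228454$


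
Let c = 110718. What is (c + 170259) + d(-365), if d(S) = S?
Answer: 280612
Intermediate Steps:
(c + 170259) + d(-365) = (110718 + 170259) - 365 = 280977 - 365 = 280612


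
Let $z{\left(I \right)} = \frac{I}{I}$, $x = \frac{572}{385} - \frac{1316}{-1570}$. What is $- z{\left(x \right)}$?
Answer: $-1$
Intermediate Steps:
$x = \frac{2554}{1099}$ ($x = 572 \cdot \frac{1}{385} - - \frac{658}{785} = \frac{52}{35} + \frac{658}{785} = \frac{2554}{1099} \approx 2.3239$)
$z{\left(I \right)} = 1$
$- z{\left(x \right)} = \left(-1\right) 1 = -1$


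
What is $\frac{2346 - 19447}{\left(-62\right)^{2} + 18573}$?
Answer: $- \frac{17101}{22417} \approx -0.76286$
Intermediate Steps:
$\frac{2346 - 19447}{\left(-62\right)^{2} + 18573} = - \frac{17101}{3844 + 18573} = - \frac{17101}{22417}$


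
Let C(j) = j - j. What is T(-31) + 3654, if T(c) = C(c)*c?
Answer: 3654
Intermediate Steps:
C(j) = 0
T(c) = 0 (T(c) = 0*c = 0)
T(-31) + 3654 = 0 + 3654 = 3654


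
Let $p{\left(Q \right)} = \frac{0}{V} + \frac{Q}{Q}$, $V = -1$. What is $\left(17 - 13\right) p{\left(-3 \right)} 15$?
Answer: $60$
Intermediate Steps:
$p{\left(Q \right)} = 1$ ($p{\left(Q \right)} = \frac{0}{-1} + \frac{Q}{Q} = 0 \left(-1\right) + 1 = 0 + 1 = 1$)
$\left(17 - 13\right) p{\left(-3 \right)} 15 = \left(17 - 13\right) 1 \cdot 15 = 4 \cdot 1 \cdot 15 = 4 \cdot 15 = 60$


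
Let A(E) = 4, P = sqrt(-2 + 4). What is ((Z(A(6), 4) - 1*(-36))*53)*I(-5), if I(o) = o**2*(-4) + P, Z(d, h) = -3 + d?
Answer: -196100 + 1961*sqrt(2) ≈ -1.9333e+5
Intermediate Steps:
P = sqrt(2) ≈ 1.4142
I(o) = sqrt(2) - 4*o**2 (I(o) = o**2*(-4) + sqrt(2) = -4*o**2 + sqrt(2) = sqrt(2) - 4*o**2)
((Z(A(6), 4) - 1*(-36))*53)*I(-5) = (((-3 + 4) - 1*(-36))*53)*(sqrt(2) - 4*(-5)**2) = ((1 + 36)*53)*(sqrt(2) - 4*25) = (37*53)*(sqrt(2) - 100) = 1961*(-100 + sqrt(2)) = -196100 + 1961*sqrt(2)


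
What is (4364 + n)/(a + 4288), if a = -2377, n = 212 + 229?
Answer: 4805/1911 ≈ 2.5144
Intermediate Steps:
n = 441
(4364 + n)/(a + 4288) = (4364 + 441)/(-2377 + 4288) = 4805/1911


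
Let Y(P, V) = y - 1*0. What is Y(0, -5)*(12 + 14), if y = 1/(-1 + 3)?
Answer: 13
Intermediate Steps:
y = ½ (y = 1/2 = ½ ≈ 0.50000)
Y(P, V) = ½ (Y(P, V) = ½ - 1*0 = ½ + 0 = ½)
Y(0, -5)*(12 + 14) = (12 + 14)/2 = (½)*26 = 13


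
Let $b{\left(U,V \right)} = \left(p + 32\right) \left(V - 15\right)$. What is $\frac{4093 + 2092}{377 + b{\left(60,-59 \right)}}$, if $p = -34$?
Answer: $\frac{1237}{105} \approx 11.781$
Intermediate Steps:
$b{\left(U,V \right)} = 30 - 2 V$ ($b{\left(U,V \right)} = \left(-34 + 32\right) \left(V - 15\right) = - 2 \left(-15 + V\right) = 30 - 2 V$)
$\frac{4093 + 2092}{377 + b{\left(60,-59 \right)}} = \frac{4093 + 2092}{377 + \left(30 - -118\right)} = \frac{6185}{377 + \left(30 + 118\right)} = \frac{6185}{377 + 148} = \frac{6185}{525} = 6185 \cdot \frac{1}{525} = \frac{1237}{105}$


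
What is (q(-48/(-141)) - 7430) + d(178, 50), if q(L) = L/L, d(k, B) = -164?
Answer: -7593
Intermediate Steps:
q(L) = 1
(q(-48/(-141)) - 7430) + d(178, 50) = (1 - 7430) - 164 = -7429 - 164 = -7593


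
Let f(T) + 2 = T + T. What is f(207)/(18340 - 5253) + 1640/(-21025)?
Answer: -2560076/55030835 ≈ -0.046521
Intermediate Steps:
f(T) = -2 + 2*T (f(T) = -2 + (T + T) = -2 + 2*T)
f(207)/(18340 - 5253) + 1640/(-21025) = (-2 + 2*207)/(18340 - 5253) + 1640/(-21025) = (-2 + 414)/13087 + 1640*(-1/21025) = 412*(1/13087) - 328/4205 = 412/13087 - 328/4205 = -2560076/55030835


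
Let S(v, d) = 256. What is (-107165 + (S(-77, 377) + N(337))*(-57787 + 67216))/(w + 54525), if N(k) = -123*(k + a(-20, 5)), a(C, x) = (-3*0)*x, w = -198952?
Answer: 388534820/144427 ≈ 2690.2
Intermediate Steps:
a(C, x) = 0 (a(C, x) = 0*x = 0)
N(k) = -123*k (N(k) = -123*(k + 0) = -123*k)
(-107165 + (S(-77, 377) + N(337))*(-57787 + 67216))/(w + 54525) = (-107165 + (256 - 123*337)*(-57787 + 67216))/(-198952 + 54525) = (-107165 + (256 - 41451)*9429)/(-144427) = (-107165 - 41195*9429)*(-1/144427) = (-107165 - 388427655)*(-1/144427) = -388534820*(-1/144427) = 388534820/144427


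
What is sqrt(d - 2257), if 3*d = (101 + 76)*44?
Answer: sqrt(339) ≈ 18.412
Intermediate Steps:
d = 2596 (d = ((101 + 76)*44)/3 = (177*44)/3 = (1/3)*7788 = 2596)
sqrt(d - 2257) = sqrt(2596 - 2257) = sqrt(339)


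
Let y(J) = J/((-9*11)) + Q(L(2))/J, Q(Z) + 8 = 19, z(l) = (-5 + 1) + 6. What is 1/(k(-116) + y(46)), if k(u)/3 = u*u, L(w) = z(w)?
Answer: 4554/183834845 ≈ 2.4772e-5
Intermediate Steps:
z(l) = 2 (z(l) = -4 + 6 = 2)
L(w) = 2
Q(Z) = 11 (Q(Z) = -8 + 19 = 11)
k(u) = 3*u**2 (k(u) = 3*(u*u) = 3*u**2)
y(J) = 11/J - J/99 (y(J) = J/((-9*11)) + 11/J = J/(-99) + 11/J = J*(-1/99) + 11/J = -J/99 + 11/J = 11/J - J/99)
1/(k(-116) + y(46)) = 1/(3*(-116)**2 + (11/46 - 1/99*46)) = 1/(3*13456 + (11*(1/46) - 46/99)) = 1/(40368 + (11/46 - 46/99)) = 1/(40368 - 1027/4554) = 1/(183834845/4554) = 4554/183834845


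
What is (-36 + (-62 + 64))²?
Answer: 1156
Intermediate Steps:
(-36 + (-62 + 64))² = (-36 + 2)² = (-34)² = 1156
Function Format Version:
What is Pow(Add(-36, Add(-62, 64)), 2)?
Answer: 1156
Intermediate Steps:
Pow(Add(-36, Add(-62, 64)), 2) = Pow(Add(-36, 2), 2) = Pow(-34, 2) = 1156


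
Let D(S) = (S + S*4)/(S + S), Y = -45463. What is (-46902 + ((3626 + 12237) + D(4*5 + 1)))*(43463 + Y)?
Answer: 62073000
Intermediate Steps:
D(S) = 5/2 (D(S) = (S + 4*S)/((2*S)) = (5*S)*(1/(2*S)) = 5/2)
(-46902 + ((3626 + 12237) + D(4*5 + 1)))*(43463 + Y) = (-46902 + ((3626 + 12237) + 5/2))*(43463 - 45463) = (-46902 + (15863 + 5/2))*(-2000) = (-46902 + 31731/2)*(-2000) = -62073/2*(-2000) = 62073000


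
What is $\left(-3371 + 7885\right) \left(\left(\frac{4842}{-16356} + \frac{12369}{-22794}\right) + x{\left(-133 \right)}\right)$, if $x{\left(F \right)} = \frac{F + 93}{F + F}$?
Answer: $- \frac{73783844298}{23747549} \approx -3107.0$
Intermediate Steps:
$x{\left(F \right)} = \frac{93 + F}{2 F}$
$\left(-3371 + 7885\right) \left(\left(\frac{4842}{-16356} + \frac{12369}{-22794}\right) + x{\left(-133 \right)}\right) = \left(-3371 + 7885\right) \left(\left(\frac{4842}{-16356} + \frac{12369}{-22794}\right) + \frac{93 - 133}{2 \left(-133\right)}\right) = 4514 \left(\left(4842 \left(- \frac{1}{16356}\right) + 12369 \left(- \frac{1}{22794}\right)\right) + \frac{1}{2} \left(- \frac{1}{133}\right) \left(-40\right)\right) = 4514 \left(\left(- \frac{807}{2726} - \frac{4123}{7598}\right) + \frac{20}{133}\right) = 4514 \left(- \frac{149749}{178553} + \frac{20}{133}\right) = 4514 \left(- \frac{16345557}{23747549}\right) = - \frac{73783844298}{23747549}$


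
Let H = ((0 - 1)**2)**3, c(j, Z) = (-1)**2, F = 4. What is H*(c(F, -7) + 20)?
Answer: 21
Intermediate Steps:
c(j, Z) = 1
H = 1 (H = ((-1)**2)**3 = 1**3 = 1)
H*(c(F, -7) + 20) = 1*(1 + 20) = 1*21 = 21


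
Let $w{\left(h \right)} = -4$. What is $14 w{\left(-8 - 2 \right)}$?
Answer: $-56$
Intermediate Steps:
$14 w{\left(-8 - 2 \right)} = 14 \left(-4\right) = -56$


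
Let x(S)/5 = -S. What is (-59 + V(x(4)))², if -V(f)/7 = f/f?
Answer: 4356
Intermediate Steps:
x(S) = -5*S (x(S) = 5*(-S) = -5*S)
V(f) = -7 (V(f) = -7*f/f = -7*1 = -7)
(-59 + V(x(4)))² = (-59 - 7)² = (-66)² = 4356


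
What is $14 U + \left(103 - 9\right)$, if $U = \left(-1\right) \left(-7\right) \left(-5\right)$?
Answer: $-396$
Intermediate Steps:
$U = -35$ ($U = 7 \left(-5\right) = -35$)
$14 U + \left(103 - 9\right) = 14 \left(-35\right) + \left(103 - 9\right) = -490 + 94 = -396$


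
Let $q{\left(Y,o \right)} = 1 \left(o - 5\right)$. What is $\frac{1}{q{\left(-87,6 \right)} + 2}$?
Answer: $\frac{1}{3} \approx 0.33333$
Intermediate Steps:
$q{\left(Y,o \right)} = -5 + o$ ($q{\left(Y,o \right)} = 1 \left(-5 + o\right) = -5 + o$)
$\frac{1}{q{\left(-87,6 \right)} + 2} = \frac{1}{\left(-5 + 6\right) + 2} = \frac{1}{1 + 2} = \frac{1}{3}$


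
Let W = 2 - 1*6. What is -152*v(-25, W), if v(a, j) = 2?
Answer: -304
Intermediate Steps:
W = -4 (W = 2 - 6 = -4)
-152*v(-25, W) = -152*2 = -304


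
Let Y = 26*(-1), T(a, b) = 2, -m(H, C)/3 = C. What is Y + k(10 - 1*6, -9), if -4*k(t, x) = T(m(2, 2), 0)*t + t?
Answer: -29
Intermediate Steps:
m(H, C) = -3*C
k(t, x) = -3*t/4 (k(t, x) = -(2*t + t)/4 = -3*t/4)
Y = -26
Y + k(10 - 1*6, -9) = -26 - 3*(10 - 1*6)/4 = -26 - 3*(10 - 6)/4 = -26 - 3/4*4 = -26 - 3 = -29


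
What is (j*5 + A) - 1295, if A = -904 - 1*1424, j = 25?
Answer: -3498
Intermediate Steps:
A = -2328 (A = -904 - 1424 = -2328)
(j*5 + A) - 1295 = (25*5 - 2328) - 1295 = (125 - 2328) - 1295 = -2203 - 1295 = -3498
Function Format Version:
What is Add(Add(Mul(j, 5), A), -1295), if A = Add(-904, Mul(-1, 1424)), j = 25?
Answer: -3498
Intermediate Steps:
A = -2328 (A = Add(-904, -1424) = -2328)
Add(Add(Mul(j, 5), A), -1295) = Add(Add(Mul(25, 5), -2328), -1295) = Add(Add(125, -2328), -1295) = Add(-2203, -1295) = -3498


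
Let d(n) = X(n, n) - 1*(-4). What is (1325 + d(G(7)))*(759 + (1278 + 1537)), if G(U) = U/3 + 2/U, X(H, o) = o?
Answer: 99943336/21 ≈ 4.7592e+6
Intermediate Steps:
G(U) = 2/U + U/3 (G(U) = U*(⅓) + 2/U = U/3 + 2/U = 2/U + U/3)
d(n) = 4 + n (d(n) = n - 1*(-4) = n + 4 = 4 + n)
(1325 + d(G(7)))*(759 + (1278 + 1537)) = (1325 + (4 + (2/7 + (⅓)*7)))*(759 + (1278 + 1537)) = (1325 + (4 + (2*(⅐) + 7/3)))*(759 + 2815) = (1325 + (4 + (2/7 + 7/3)))*3574 = (1325 + (4 + 55/21))*3574 = (1325 + 139/21)*3574 = (27964/21)*3574 = 99943336/21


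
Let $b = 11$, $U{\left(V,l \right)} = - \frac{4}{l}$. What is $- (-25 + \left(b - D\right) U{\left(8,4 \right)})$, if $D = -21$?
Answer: $57$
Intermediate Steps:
$- (-25 + \left(b - D\right) U{\left(8,4 \right)}) = - (-25 + \left(11 - -21\right) \left(- \frac{4}{4}\right)) = - (-25 + \left(11 + 21\right) \left(\left(-4\right) \frac{1}{4}\right)) = - (-25 + 32 \left(-1\right)) = - (-25 - 32) = \left(-1\right) \left(-57\right) = 57$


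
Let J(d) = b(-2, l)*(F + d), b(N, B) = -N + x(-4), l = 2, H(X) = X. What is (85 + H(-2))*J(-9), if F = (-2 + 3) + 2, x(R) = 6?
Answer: -3984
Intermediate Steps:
F = 3 (F = 1 + 2 = 3)
b(N, B) = 6 - N (b(N, B) = -N + 6 = 6 - N)
J(d) = 24 + 8*d (J(d) = (6 - 1*(-2))*(3 + d) = (6 + 2)*(3 + d) = 8*(3 + d) = 24 + 8*d)
(85 + H(-2))*J(-9) = (85 - 2)*(24 + 8*(-9)) = 83*(24 - 72) = 83*(-48) = -3984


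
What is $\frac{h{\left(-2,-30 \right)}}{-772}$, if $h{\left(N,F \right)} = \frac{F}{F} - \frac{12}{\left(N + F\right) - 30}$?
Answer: $- \frac{37}{23932} \approx -0.001546$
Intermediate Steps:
$h{\left(N,F \right)} = 1 - \frac{12}{-30 + F + N}$ ($h{\left(N,F \right)} = 1 - \frac{12}{\left(F + N\right) - 30} = 1 - \frac{12}{-30 + F + N}$)
$\frac{h{\left(-2,-30 \right)}}{-772} = \frac{\frac{1}{-30 - 30 - 2} \left(-42 - 30 - 2\right)}{-772} = \frac{1}{-62} \left(-74\right) \left(- \frac{1}{772}\right) = \left(- \frac{1}{62}\right) \left(-74\right) \left(- \frac{1}{772}\right) = \frac{37}{31} \left(- \frac{1}{772}\right) = - \frac{37}{23932}$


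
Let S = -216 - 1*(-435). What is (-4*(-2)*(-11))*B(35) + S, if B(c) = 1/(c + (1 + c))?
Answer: 15461/71 ≈ 217.76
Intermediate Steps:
B(c) = 1/(1 + 2*c)
S = 219 (S = -216 + 435 = 219)
(-4*(-2)*(-11))*B(35) + S = (-4*(-2)*(-11))/(1 + 2*35) + 219 = (8*(-11))/(1 + 70) + 219 = -88/71 + 219 = 15461/71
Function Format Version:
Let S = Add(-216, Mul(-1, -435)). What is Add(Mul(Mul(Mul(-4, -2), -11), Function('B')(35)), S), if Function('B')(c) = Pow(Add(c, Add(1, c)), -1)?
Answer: Rational(15461, 71) ≈ 217.76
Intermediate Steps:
Function('B')(c) = Pow(Add(1, Mul(2, c)), -1)
S = 219 (S = Add(-216, 435) = 219)
Add(Mul(Mul(Mul(-4, -2), -11), Function('B')(35)), S) = Add(Mul(Mul(Mul(-4, -2), -11), Pow(Add(1, Mul(2, 35)), -1)), 219) = Add(Mul(Mul(8, -11), Pow(Add(1, 70), -1)), 219) = Add(Mul(-88, Pow(71, -1)), 219) = Add(Mul(-88, Rational(1, 71)), 219) = Add(Rational(-88, 71), 219) = Rational(15461, 71)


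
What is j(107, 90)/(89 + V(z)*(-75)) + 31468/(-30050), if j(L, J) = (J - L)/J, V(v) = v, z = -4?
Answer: -110220553/105205050 ≈ -1.0477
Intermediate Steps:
j(L, J) = (J - L)/J
j(107, 90)/(89 + V(z)*(-75)) + 31468/(-30050) = ((90 - 1*107)/90)/(89 - 4*(-75)) + 31468/(-30050) = ((90 - 107)/90)/(89 + 300) + 31468*(-1/30050) = ((1/90)*(-17))/389 - 15734/15025 = -17/90*1/389 - 15734/15025 = -17/35010 - 15734/15025 = -110220553/105205050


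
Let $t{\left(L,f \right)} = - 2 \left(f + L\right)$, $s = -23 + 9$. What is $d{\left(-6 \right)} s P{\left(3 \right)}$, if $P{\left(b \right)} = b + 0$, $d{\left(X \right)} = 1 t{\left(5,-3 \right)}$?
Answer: $168$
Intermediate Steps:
$s = -14$
$t{\left(L,f \right)} = - 2 L - 2 f$ ($t{\left(L,f \right)} = - 2 \left(L + f\right) = - 2 L - 2 f$)
$d{\left(X \right)} = -4$ ($d{\left(X \right)} = 1 \left(\left(-2\right) 5 - -6\right) = 1 \left(-10 + 6\right) = 1 \left(-4\right) = -4$)
$P{\left(b \right)} = b$
$d{\left(-6 \right)} s P{\left(3 \right)} = \left(-4\right) \left(-14\right) 3 = 56 \cdot 3 = 168$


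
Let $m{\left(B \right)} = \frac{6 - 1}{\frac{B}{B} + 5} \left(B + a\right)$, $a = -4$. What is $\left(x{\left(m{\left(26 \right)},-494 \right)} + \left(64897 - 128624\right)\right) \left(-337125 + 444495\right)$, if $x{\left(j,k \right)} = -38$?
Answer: $-6846448050$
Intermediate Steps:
$m{\left(B \right)} = - \frac{10}{3} + \frac{5 B}{6}$ ($m{\left(B \right)} = \frac{6 - 1}{\frac{B}{B} + 5} \left(B - 4\right) = \frac{5}{1 + 5} \left(-4 + B\right) = \frac{5}{6} \left(-4 + B\right) = 5 \cdot \frac{1}{6} \left(-4 + B\right) = \frac{5 \left(-4 + B\right)}{6} = - \frac{10}{3} + \frac{5 B}{6}$)
$\left(x{\left(m{\left(26 \right)},-494 \right)} + \left(64897 - 128624\right)\right) \left(-337125 + 444495\right) = \left(-38 + \left(64897 - 128624\right)\right) \left(-337125 + 444495\right) = \left(-38 - 63727\right) 107370 = \left(-63765\right) 107370 = -6846448050$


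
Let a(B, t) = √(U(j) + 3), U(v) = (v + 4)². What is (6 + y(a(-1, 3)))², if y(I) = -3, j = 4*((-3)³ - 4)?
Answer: 9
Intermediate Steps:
j = -124 (j = 4*(-27 - 4) = 4*(-31) = -124)
U(v) = (4 + v)²
a(B, t) = √14403 (a(B, t) = √((4 - 124)² + 3) = √((-120)² + 3) = √(14400 + 3) = √14403)
(6 + y(a(-1, 3)))² = (6 - 3)² = 3² = 9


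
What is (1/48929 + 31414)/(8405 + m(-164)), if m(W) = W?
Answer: 512351869/134407963 ≈ 3.8119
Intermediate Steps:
(1/48929 + 31414)/(8405 + m(-164)) = (1/48929 + 31414)/(8405 - 164) = (1/48929 + 31414)/8241 = (1537055607/48929)*(1/8241) = 512351869/134407963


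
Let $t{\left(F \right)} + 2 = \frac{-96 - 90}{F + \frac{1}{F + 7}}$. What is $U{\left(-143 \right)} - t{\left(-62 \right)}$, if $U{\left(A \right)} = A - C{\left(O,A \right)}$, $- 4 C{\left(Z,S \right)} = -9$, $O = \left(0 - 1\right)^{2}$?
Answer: $- \frac{665141}{4548} \approx -146.25$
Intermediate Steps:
$O = 1$ ($O = \left(-1\right)^{2} = 1$)
$C{\left(Z,S \right)} = \frac{9}{4}$ ($C{\left(Z,S \right)} = \left(- \frac{1}{4}\right) \left(-9\right) = \frac{9}{4}$)
$t{\left(F \right)} = -2 - \frac{186}{F + \frac{1}{7 + F}}$ ($t{\left(F \right)} = -2 + \frac{-96 - 90}{F + \frac{1}{F + 7}} = -2 - \frac{186}{F + \frac{1}{7 + F}}$)
$U{\left(A \right)} = - \frac{9}{4} + A$ ($U{\left(A \right)} = A - \frac{9}{4} = - \frac{9}{4} + A$)
$U{\left(-143 \right)} - t{\left(-62 \right)} = \left(- \frac{9}{4} - 143\right) - \frac{2 \left(-652 - \left(-62\right)^{2} - -6200\right)}{1 + \left(-62\right)^{2} + 7 \left(-62\right)} = - \frac{581}{4} - \frac{2 \left(-652 - 3844 + 6200\right)}{1 + 3844 - 434} = - \frac{581}{4} - \frac{2 \left(-652 - 3844 + 6200\right)}{3411} = - \frac{581}{4} - 2 \cdot \frac{1}{3411} \cdot 1704 = - \frac{581}{4} - \frac{1136}{1137} = - \frac{665141}{4548}$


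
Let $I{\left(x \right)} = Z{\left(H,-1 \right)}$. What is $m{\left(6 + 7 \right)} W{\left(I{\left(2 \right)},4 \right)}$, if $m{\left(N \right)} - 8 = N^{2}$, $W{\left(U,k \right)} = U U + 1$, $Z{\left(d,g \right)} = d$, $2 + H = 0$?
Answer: $885$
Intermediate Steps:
$H = -2$ ($H = -2 + 0 = -2$)
$I{\left(x \right)} = -2$
$W{\left(U,k \right)} = 1 + U^{2}$ ($W{\left(U,k \right)} = U^{2} + 1 = 1 + U^{2}$)
$m{\left(N \right)} = 8 + N^{2}$
$m{\left(6 + 7 \right)} W{\left(I{\left(2 \right)},4 \right)} = \left(8 + \left(6 + 7\right)^{2}\right) \left(1 + \left(-2\right)^{2}\right) = \left(8 + 13^{2}\right) \left(1 + 4\right) = \left(8 + 169\right) 5 = 177 \cdot 5 = 885$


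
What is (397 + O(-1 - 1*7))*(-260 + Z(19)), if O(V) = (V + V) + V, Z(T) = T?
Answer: -89893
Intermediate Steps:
O(V) = 3*V (O(V) = 2*V + V = 3*V)
(397 + O(-1 - 1*7))*(-260 + Z(19)) = (397 + 3*(-1 - 1*7))*(-260 + 19) = (397 + 3*(-1 - 7))*(-241) = (397 + 3*(-8))*(-241) = (397 - 24)*(-241) = 373*(-241) = -89893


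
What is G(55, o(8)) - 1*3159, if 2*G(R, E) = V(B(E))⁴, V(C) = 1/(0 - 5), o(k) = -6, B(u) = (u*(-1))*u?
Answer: -3948749/1250 ≈ -3159.0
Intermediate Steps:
B(u) = -u² (B(u) = (-u)*u = -u²)
V(C) = -⅕ (V(C) = 1/(-5) = -⅕)
G(R, E) = 1/1250 (G(R, E) = (-⅕)⁴/2 = (½)*(1/625) = 1/1250)
G(55, o(8)) - 1*3159 = 1/1250 - 1*3159 = 1/1250 - 3159 = -3948749/1250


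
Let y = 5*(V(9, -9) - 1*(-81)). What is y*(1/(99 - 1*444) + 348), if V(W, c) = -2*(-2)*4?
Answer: 11645723/69 ≈ 1.6878e+5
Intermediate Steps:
V(W, c) = 16 (V(W, c) = 4*4 = 16)
y = 485 (y = 5*(16 - 1*(-81)) = 5*(16 + 81) = 5*97 = 485)
y*(1/(99 - 1*444) + 348) = 485*(1/(99 - 1*444) + 348) = 485*(1/(99 - 444) + 348) = 485*(1/(-345) + 348) = 485*(-1/345 + 348) = 485*(120059/345) = 11645723/69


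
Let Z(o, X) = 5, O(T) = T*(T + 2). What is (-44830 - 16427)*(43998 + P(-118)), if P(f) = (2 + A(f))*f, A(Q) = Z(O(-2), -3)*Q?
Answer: -6945441174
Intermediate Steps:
O(T) = T*(2 + T)
A(Q) = 5*Q
P(f) = f*(2 + 5*f) (P(f) = (2 + 5*f)*f = f*(2 + 5*f))
(-44830 - 16427)*(43998 + P(-118)) = (-44830 - 16427)*(43998 - 118*(2 + 5*(-118))) = -61257*(43998 - 118*(2 - 590)) = -61257*(43998 - 118*(-588)) = -61257*(43998 + 69384) = -61257*113382 = -6945441174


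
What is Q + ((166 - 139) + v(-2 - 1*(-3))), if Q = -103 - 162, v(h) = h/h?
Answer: -237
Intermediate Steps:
v(h) = 1
Q = -265
Q + ((166 - 139) + v(-2 - 1*(-3))) = -265 + ((166 - 139) + 1) = -265 + (27 + 1) = -265 + 28 = -237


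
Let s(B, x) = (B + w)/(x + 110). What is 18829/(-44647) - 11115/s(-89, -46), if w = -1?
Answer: 352871059/44647 ≈ 7903.6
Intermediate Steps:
s(B, x) = (-1 + B)/(110 + x) (s(B, x) = (B - 1)/(x + 110) = (-1 + B)/(110 + x))
18829/(-44647) - 11115/s(-89, -46) = 18829/(-44647) - 11115*(110 - 46)/(-1 - 89) = 18829*(-1/44647) - 11115/(-90/64) = -18829/44647 - 11115/((1/64)*(-90)) = -18829/44647 - 11115/(-45/32) = -18829/44647 - 11115*(-32/45) = -18829/44647 + 7904 = 352871059/44647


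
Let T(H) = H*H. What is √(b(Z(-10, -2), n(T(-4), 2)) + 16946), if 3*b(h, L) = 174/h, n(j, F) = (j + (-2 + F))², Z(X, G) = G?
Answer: √16917 ≈ 130.07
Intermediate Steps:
T(H) = H²
n(j, F) = (-2 + F + j)²
b(h, L) = 58/h (b(h, L) = (174/h)/3 = 58/h)
√(b(Z(-10, -2), n(T(-4), 2)) + 16946) = √(58/(-2) + 16946) = √(58*(-½) + 16946) = √(-29 + 16946) = √16917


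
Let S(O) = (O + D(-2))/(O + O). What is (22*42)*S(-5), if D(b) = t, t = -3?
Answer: 3696/5 ≈ 739.20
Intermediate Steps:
D(b) = -3
S(O) = (-3 + O)/(2*O) (S(O) = (O - 3)/(O + O) = (-3 + O)/((2*O)) = (-3 + O)*(1/(2*O)) = (-3 + O)/(2*O))
(22*42)*S(-5) = (22*42)*((½)*(-3 - 5)/(-5)) = 924*((½)*(-⅕)*(-8)) = 924*(⅘) = 3696/5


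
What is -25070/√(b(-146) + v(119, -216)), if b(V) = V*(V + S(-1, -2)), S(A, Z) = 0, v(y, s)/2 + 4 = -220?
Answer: -12535*√5217/5217 ≈ -173.55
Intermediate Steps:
v(y, s) = -448 (v(y, s) = -8 + 2*(-220) = -8 - 440 = -448)
b(V) = V² (b(V) = V*(V + 0) = V*V = V²)
-25070/√(b(-146) + v(119, -216)) = -25070/√((-146)² - 448) = -25070/√(21316 - 448) = -25070*√5217/10434 = -12535*√5217/5217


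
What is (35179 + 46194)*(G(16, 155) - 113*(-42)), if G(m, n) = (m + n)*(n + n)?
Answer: 4699778988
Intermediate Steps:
G(m, n) = 2*n*(m + n) (G(m, n) = (m + n)*(2*n) = 2*n*(m + n))
(35179 + 46194)*(G(16, 155) - 113*(-42)) = (35179 + 46194)*(2*155*(16 + 155) - 113*(-42)) = 81373*(2*155*171 + 4746) = 81373*(53010 + 4746) = 81373*57756 = 4699778988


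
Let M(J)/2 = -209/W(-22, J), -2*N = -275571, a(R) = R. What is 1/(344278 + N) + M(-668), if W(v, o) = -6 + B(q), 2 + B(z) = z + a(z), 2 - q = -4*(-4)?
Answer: 201502579/17354286 ≈ 11.611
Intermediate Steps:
q = -14 (q = 2 - (-4)*(-4) = 2 - 1*16 = 2 - 16 = -14)
N = 275571/2 (N = -1/2*(-275571) = 275571/2 ≈ 1.3779e+5)
B(z) = -2 + 2*z (B(z) = -2 + (z + z) = -2 + 2*z)
W(v, o) = -36 (W(v, o) = -6 + (-2 + 2*(-14)) = -6 + (-2 - 28) = -6 - 30 = -36)
M(J) = 209/18 (M(J) = 2*(-209/(-36)) = 2*(-209*(-1/36)) = 2*(209/36) = 209/18)
1/(344278 + N) + M(-668) = 1/(344278 + 275571/2) + 209/18 = 1/(964127/2) + 209/18 = 2/964127 + 209/18 = 201502579/17354286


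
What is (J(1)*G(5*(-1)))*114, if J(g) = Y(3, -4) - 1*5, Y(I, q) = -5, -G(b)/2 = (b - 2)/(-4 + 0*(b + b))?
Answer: 3990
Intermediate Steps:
G(b) = -1 + b/2 (G(b) = -2*(b - 2)/(-4 + 0*(b + b)) = -2*(-2 + b)/(-4 + 0*(2*b)) = -2*(-2 + b)/(-4 + 0) = -2*(-2 + b)/(-4) = -2*(-2 + b)*(-1)/4 = -2*(½ - b/4) = -1 + b/2)
J(g) = -10 (J(g) = -5 - 1*5 = -5 - 5 = -10)
(J(1)*G(5*(-1)))*114 = -10*(-1 + (5*(-1))/2)*114 = -10*(-1 + (½)*(-5))*114 = -10*(-1 - 5/2)*114 = -10*(-7/2)*114 = 35*114 = 3990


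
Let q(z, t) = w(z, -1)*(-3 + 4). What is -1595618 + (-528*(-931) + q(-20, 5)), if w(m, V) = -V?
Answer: -1104049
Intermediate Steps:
q(z, t) = 1 (q(z, t) = (-1*(-1))*(-3 + 4) = 1*1 = 1)
-1595618 + (-528*(-931) + q(-20, 5)) = -1595618 + (-528*(-931) + 1) = -1595618 + (491568 + 1) = -1595618 + 491569 = -1104049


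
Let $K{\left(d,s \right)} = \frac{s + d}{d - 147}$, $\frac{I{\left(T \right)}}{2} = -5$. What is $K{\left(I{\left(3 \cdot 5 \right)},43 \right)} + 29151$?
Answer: $\frac{4576674}{157} \approx 29151.0$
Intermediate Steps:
$I{\left(T \right)} = -10$ ($I{\left(T \right)} = 2 \left(-5\right) = -10$)
$K{\left(d,s \right)} = \frac{d + s}{-147 + d}$
$K{\left(I{\left(3 \cdot 5 \right)},43 \right)} + 29151 = \frac{-10 + 43}{-147 - 10} + 29151 = \frac{1}{-157} \cdot 33 + 29151 = \left(- \frac{1}{157}\right) 33 + 29151 = - \frac{33}{157} + 29151 = \frac{4576674}{157}$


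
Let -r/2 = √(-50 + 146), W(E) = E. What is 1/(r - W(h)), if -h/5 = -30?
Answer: -25/3686 + 2*√6/5529 ≈ -0.0058964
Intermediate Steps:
h = 150 (h = -5*(-30) = 150)
r = -8*√6 (r = -2*√(-50 + 146) = -8*√6 ≈ -19.596)
1/(r - W(h)) = 1/(-8*√6 - 1*150) = 1/(-8*√6 - 150) = 1/(-150 - 8*√6)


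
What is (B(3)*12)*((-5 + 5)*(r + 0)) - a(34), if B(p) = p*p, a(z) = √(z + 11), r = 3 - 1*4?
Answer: -3*√5 ≈ -6.7082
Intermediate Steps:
r = -1 (r = 3 - 4 = -1)
a(z) = √(11 + z)
B(p) = p²
(B(3)*12)*((-5 + 5)*(r + 0)) - a(34) = (3²*12)*((-5 + 5)*(-1 + 0)) - √(11 + 34) = (9*12)*(0*(-1)) - √45 = 108*0 - 3*√5 = 0 - 3*√5 = -3*√5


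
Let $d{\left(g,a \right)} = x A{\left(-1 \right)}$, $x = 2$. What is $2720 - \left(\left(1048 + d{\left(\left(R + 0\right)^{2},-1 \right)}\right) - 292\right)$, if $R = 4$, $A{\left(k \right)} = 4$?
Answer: $1956$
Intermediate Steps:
$d{\left(g,a \right)} = 8$ ($d{\left(g,a \right)} = 2 \cdot 4 = 8$)
$2720 - \left(\left(1048 + d{\left(\left(R + 0\right)^{2},-1 \right)}\right) - 292\right) = 2720 - \left(\left(1048 + 8\right) - 292\right) = 2720 - \left(1056 - 292\right) = 2720 - 764 = 1956$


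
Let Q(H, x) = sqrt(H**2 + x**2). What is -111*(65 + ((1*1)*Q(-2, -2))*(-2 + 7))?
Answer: -7215 - 1110*sqrt(2) ≈ -8784.8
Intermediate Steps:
-111*(65 + ((1*1)*Q(-2, -2))*(-2 + 7)) = -111*(65 + ((1*1)*sqrt((-2)**2 + (-2)**2))*(-2 + 7)) = -111*(65 + (1*sqrt(4 + 4))*5) = -111*(65 + (1*sqrt(8))*5) = -111*(65 + (1*(2*sqrt(2)))*5) = -111*(65 + (2*sqrt(2))*5) = -111*(65 + 10*sqrt(2)) = -7215 - 1110*sqrt(2)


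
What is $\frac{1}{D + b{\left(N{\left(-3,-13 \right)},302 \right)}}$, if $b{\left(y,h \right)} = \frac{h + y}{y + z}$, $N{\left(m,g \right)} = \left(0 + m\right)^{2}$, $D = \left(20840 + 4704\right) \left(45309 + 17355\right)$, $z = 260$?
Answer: $\frac{269}{430585399415} \approx 6.2473 \cdot 10^{-10}$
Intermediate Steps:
$D = 1600689216$ ($D = 25544 \cdot 62664 = 1600689216$)
$N{\left(m,g \right)} = m^{2}$
$b{\left(y,h \right)} = \frac{h + y}{260 + y}$ ($b{\left(y,h \right)} = \frac{h + y}{y + 260} = \frac{h + y}{260 + y}$)
$\frac{1}{D + b{\left(N{\left(-3,-13 \right)},302 \right)}} = \frac{1}{1600689216 + \frac{302 + \left(-3\right)^{2}}{260 + \left(-3\right)^{2}}} = \frac{1}{1600689216 + \frac{302 + 9}{260 + 9}} = \frac{1}{1600689216 + \frac{1}{269} \cdot 311} = \frac{1}{1600689216 + \frac{311}{269}} = \frac{1}{\frac{430585399415}{269}} = \frac{269}{430585399415}$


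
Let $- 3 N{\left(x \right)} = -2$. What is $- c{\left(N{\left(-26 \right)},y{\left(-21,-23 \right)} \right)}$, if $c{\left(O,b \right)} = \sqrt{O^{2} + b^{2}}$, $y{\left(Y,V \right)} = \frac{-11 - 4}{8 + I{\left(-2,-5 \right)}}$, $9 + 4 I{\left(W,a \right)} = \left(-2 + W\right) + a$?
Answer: $- \frac{2 \sqrt{2074}}{21} \approx -4.3373$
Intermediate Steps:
$I{\left(W,a \right)} = - \frac{11}{4} + \frac{W}{4} + \frac{a}{4}$ ($I{\left(W,a \right)} = - \frac{9}{4} + \frac{\left(-2 + W\right) + a}{4} = - \frac{9}{4} + \frac{-2 + W + a}{4} = - \frac{9}{4} + \left(- \frac{1}{2} + \frac{W}{4} + \frac{a}{4}\right) = - \frac{11}{4} + \frac{W}{4} + \frac{a}{4}$)
$N{\left(x \right)} = \frac{2}{3}$ ($N{\left(x \right)} = \left(- \frac{1}{3}\right) \left(-2\right) = \frac{2}{3}$)
$y{\left(Y,V \right)} = - \frac{30}{7}$ ($y{\left(Y,V \right)} = \frac{-11 - 4}{8 + \left(- \frac{11}{4} + \frac{1}{4} \left(-2\right) + \frac{1}{4} \left(-5\right)\right)} = - \frac{15}{8 - \frac{9}{2}} = - \frac{15}{\frac{7}{2}} = \left(-15\right) \frac{2}{7} = - \frac{30}{7}$)
$- c{\left(N{\left(-26 \right)},y{\left(-21,-23 \right)} \right)} = - \sqrt{\left(\frac{2}{3}\right)^{2} + \left(- \frac{30}{7}\right)^{2}} = - \sqrt{\frac{4}{9} + \frac{900}{49}} = - \sqrt{\frac{8296}{441}} = - \frac{2 \sqrt{2074}}{21}$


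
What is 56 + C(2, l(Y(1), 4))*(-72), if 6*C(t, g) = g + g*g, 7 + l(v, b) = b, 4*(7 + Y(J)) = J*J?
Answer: -16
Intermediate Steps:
Y(J) = -7 + J²/4 (Y(J) = -7 + (J*J)/4 = -7 + J²/4)
l(v, b) = -7 + b
C(t, g) = g/6 + g²/6 (C(t, g) = (g + g*g)/6 = (g + g²)/6 = g/6 + g²/6)
56 + C(2, l(Y(1), 4))*(-72) = 56 + ((-7 + 4)*(1 + (-7 + 4))/6)*(-72) = 56 + ((⅙)*(-3)*(1 - 3))*(-72) = 56 + ((⅙)*(-3)*(-2))*(-72) = 56 + 1*(-72) = 56 - 72 = -16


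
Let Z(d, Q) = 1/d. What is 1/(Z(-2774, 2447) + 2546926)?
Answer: 2774/7065172723 ≈ 3.9263e-7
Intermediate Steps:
1/(Z(-2774, 2447) + 2546926) = 1/(1/(-2774) + 2546926) = 1/(-1/2774 + 2546926) = 1/(7065172723/2774) = 2774/7065172723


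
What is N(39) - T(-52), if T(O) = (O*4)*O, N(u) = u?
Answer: -10777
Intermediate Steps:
T(O) = 4*O² (T(O) = (4*O)*O = 4*O²)
N(39) - T(-52) = 39 - 4*(-52)² = 39 - 4*2704 = 39 - 1*10816 = 39 - 10816 = -10777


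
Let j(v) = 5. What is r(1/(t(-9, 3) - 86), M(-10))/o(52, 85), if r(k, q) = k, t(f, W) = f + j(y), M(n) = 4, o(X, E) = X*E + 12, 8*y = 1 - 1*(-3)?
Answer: -1/398880 ≈ -2.5070e-6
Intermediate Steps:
y = ½ (y = (1 - 1*(-3))/8 = (1 + 3)/8 = (⅛)*4 = ½ ≈ 0.50000)
o(X, E) = 12 + E*X (o(X, E) = E*X + 12 = 12 + E*X)
t(f, W) = 5 + f (t(f, W) = f + 5 = 5 + f)
r(1/(t(-9, 3) - 86), M(-10))/o(52, 85) = 1/(((5 - 9) - 86)*(12 + 85*52)) = 1/((-4 - 86)*(12 + 4420)) = 1/(-90*4432) = -1/90*1/4432 = -1/398880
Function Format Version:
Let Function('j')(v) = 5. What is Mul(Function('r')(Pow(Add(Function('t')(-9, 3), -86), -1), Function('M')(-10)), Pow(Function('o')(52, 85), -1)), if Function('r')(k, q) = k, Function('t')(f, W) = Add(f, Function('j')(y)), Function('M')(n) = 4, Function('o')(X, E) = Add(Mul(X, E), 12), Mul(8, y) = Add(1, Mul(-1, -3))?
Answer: Rational(-1, 398880) ≈ -2.5070e-6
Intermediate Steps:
y = Rational(1, 2) (y = Mul(Rational(1, 8), Add(1, Mul(-1, -3))) = Mul(Rational(1, 8), Add(1, 3)) = Mul(Rational(1, 8), 4) = Rational(1, 2) ≈ 0.50000)
Function('o')(X, E) = Add(12, Mul(E, X)) (Function('o')(X, E) = Add(Mul(E, X), 12) = Add(12, Mul(E, X)))
Function('t')(f, W) = Add(5, f) (Function('t')(f, W) = Add(f, 5) = Add(5, f))
Mul(Function('r')(Pow(Add(Function('t')(-9, 3), -86), -1), Function('M')(-10)), Pow(Function('o')(52, 85), -1)) = Mul(Pow(Add(Add(5, -9), -86), -1), Pow(Add(12, Mul(85, 52)), -1)) = Mul(Pow(Add(-4, -86), -1), Pow(Add(12, 4420), -1)) = Mul(Pow(-90, -1), Pow(4432, -1)) = Mul(Rational(-1, 90), Rational(1, 4432)) = Rational(-1, 398880)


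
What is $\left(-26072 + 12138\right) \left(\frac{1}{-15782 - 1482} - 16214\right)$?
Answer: $\frac{1950192168599}{8632} \approx 2.2593 \cdot 10^{8}$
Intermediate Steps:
$\left(-26072 + 12138\right) \left(\frac{1}{-15782 - 1482} - 16214\right) = - 13934 \left(\frac{1}{-15782 - 1482} - 16214\right) = - 13934 \left(\frac{1}{-17264} - 16214\right) = - 13934 \left(- \frac{1}{17264} - 16214\right) = \left(-13934\right) \left(- \frac{279918497}{17264}\right) = \frac{1950192168599}{8632}$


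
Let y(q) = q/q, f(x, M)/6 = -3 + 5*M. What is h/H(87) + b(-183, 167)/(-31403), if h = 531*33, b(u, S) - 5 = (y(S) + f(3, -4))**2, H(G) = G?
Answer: 182880477/910687 ≈ 200.82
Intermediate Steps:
f(x, M) = -18 + 30*M (f(x, M) = 6*(-3 + 5*M) = -18 + 30*M)
y(q) = 1
b(u, S) = 18774 (b(u, S) = 5 + (1 + (-18 + 30*(-4)))**2 = 5 + (1 + (-18 - 120))**2 = 5 + (1 - 138)**2 = 5 + (-137)**2 = 5 + 18769 = 18774)
h = 17523
h/H(87) + b(-183, 167)/(-31403) = 17523/87 + 18774/(-31403) = 17523*(1/87) + 18774*(-1/31403) = 5841/29 - 18774/31403 = 182880477/910687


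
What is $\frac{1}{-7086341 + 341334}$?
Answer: $- \frac{1}{6745007} \approx -1.4826 \cdot 10^{-7}$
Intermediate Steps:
$\frac{1}{-7086341 + 341334} = \frac{1}{-6745007} = - \frac{1}{6745007}$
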